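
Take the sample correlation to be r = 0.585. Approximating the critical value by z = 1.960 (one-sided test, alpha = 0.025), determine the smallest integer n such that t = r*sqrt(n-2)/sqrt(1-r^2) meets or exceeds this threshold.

Need r·√(n−2)/√(1−r²) ≥ 1.960
√(n−2) ≥ 1.960·√(1−0.342225) / 0.585 = 1.960·0.811033 / 0.585 = 2.7173
n−2 ≥ 7.3837  ⇒  n ≥ 9.3837
Smallest integer n = 10

10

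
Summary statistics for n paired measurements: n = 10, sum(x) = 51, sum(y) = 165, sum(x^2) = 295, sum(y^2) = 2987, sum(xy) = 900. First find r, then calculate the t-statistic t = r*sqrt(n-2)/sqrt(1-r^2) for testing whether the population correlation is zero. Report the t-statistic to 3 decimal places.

S_xy = nΣxy − ΣxΣy = 10·900 − 51·165 = 9000 − 8415 = 585
S_xx = nΣx² − (Σx)² = 10·295 − 51² = 2950 − 2601 = 349
S_yy = nΣy² − (Σy)² = 10·2987 − 165² = 29870 − 27225 = 2645
r = S_xy / √(S_xx·S_yy) = 585 / √(349·2645) = 585 / √923105 = 585 / 960.7835 = 0.6089
t = r·√(n−2)/√(1−r²) = 0.6089·√8 / √(1−0.370759) = 1.722229 / 0.793247 = 2.171

2.171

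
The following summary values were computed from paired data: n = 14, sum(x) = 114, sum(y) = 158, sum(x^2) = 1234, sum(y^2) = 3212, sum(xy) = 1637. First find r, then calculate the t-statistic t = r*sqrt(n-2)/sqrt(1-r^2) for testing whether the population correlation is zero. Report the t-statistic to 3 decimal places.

2.166

Numerator: nΣxy − (Σx)(Σy) = 14·1637 − (114)(158) = 4906
Denominator: √[(nΣx²−(Σx)²)(nΣy²−(Σy)²)]
  nΣx²−(Σx)² = 14·1234 − 12996 = 4280;  nΣy²−(Σy)² = 14·3212 − 24964 = 20004
  √(4280·20004) = √85617120 = 9252.9520
r = 4906 / 9252.9520 = 0.5302
t = r·√(n−2)/√(1−r²) = 0.5302·√12 / √(1−0.281112) = 1.836667 / 0.847873 = 2.166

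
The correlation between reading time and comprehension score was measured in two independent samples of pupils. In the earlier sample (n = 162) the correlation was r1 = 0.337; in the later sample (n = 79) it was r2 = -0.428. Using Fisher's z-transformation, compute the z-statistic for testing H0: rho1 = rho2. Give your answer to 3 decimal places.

5.795

Fisher z-transforms: z1 = atanh(0.337) = 0.350704, z2 = atanh(-0.428) = -0.457446; difference d = 0.808150
Var(d) = 1/159 + 1/76 = 0.0062893 + 0.0131579 = 0.0194472
z = d/√Var(d) = 0.808150 / √0.0194472 = 0.808150 / 0.139453 = 5.795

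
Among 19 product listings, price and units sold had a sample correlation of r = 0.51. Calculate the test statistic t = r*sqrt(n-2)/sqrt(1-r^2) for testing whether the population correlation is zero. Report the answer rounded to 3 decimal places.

1 − r² = 1 − 0.2601 = 0.7399;  √(1−r²) = 0.860174
√(n−2) = √17 = 4.123106
t = r·√(n−2)/√(1−r²) = 0.51 · 4.123106 / 0.860174 = 2.445

2.445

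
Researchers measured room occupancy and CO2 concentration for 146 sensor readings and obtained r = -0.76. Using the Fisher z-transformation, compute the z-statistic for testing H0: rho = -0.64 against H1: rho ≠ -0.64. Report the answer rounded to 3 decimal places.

z_r = atanh(-0.76) = -0.996215,  z_0 = atanh(-0.64) = -0.758174
SE = 1/√(n−3) = 1/√143 = 0.083624
z = (z_r − z_0)/SE = (-0.996215 − (-0.758174)) / 0.083624 = -0.238041 / 0.083624 = -2.847

-2.847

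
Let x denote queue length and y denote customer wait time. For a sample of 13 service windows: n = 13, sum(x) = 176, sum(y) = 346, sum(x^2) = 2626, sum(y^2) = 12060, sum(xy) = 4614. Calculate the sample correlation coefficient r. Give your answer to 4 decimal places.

-0.0844

S_xy = nΣxy − ΣxΣy = 13·4614 − 176·346 = 59982 − 60896 = -914
S_xx = nΣx² − (Σx)² = 13·2626 − 176² = 34138 − 30976 = 3162
S_yy = nΣy² − (Σy)² = 13·12060 − 346² = 156780 − 119716 = 37064
r = S_xy / √(S_xx·S_yy) = -914 / √(3162·37064) = -914 / √117196368 = -914 / 10825.7271 = -0.0844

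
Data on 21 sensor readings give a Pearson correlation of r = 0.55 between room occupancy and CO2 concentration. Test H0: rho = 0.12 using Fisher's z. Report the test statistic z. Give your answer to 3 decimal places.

Fisher z: atanh(0.55) = 0.618381, atanh(0.12) = 0.120581
z = (z_r − z_0)·√(n−3) = (0.618381 − 0.120581)·√18 = 0.497800 · 4.242641 = 2.112

2.112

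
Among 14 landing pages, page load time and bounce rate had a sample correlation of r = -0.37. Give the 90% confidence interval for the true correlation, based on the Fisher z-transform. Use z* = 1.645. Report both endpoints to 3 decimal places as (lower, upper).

z_r = atanh(-0.37) = -0.388423;  SE = 1/√(n−3) = 1/√11 = 0.301511
z-limits: -0.388423 ± 1.645·0.301511 = -0.388423 ± 0.495986 = [-0.884409, 0.107563]
ρ-limits: (tanh -0.884409, tanh 0.107563) = (-0.709, 0.107)

(-0.709, 0.107)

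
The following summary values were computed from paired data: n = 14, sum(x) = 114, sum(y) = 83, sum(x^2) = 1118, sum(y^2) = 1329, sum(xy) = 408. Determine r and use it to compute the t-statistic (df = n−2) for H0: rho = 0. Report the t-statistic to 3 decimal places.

-3.145

Numerator: nΣxy − (Σx)(Σy) = 14·408 − (114)(83) = -3750
Denominator: √[(nΣx²−(Σx)²)(nΣy²−(Σy)²)]
  nΣx²−(Σx)² = 14·1118 − 12996 = 2656;  nΣy²−(Σy)² = 14·1329 − 6889 = 11717
  √(2656·11717) = √31120352 = 5578.5618
r = -3750 / 5578.5618 = -0.6722
t = r·√(n−2)/√(1−r²) = -0.6722·√12 / √(1−0.451853) = -2.328569 / 0.740370 = -3.145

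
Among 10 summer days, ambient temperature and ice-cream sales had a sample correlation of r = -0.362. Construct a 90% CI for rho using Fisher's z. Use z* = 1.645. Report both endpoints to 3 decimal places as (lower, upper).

(-0.762, 0.238)

z_r = atanh(-0.362) = -0.379186;  SE = 1/√(n−3) = 1/√7 = 0.377964
z-limits: -0.379186 ± 1.645·0.377964 = -0.379186 ± 0.621751 = [-1.000937, 0.242565]
ρ-limits: (tanh -1.000937, tanh 0.242565) = (-0.762, 0.238)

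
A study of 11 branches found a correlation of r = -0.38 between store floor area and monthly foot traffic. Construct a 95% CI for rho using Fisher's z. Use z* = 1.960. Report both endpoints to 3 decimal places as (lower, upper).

(-0.798, 0.285)

z_r = atanh(-0.38) = -0.400060;  SE = 1/√(n−3) = 1/√8 = 0.353553
z-limits: -0.400060 ± 1.960·0.353553 = -0.400060 ± 0.692964 = [-1.093024, 0.292904]
ρ-limits: (tanh -1.093024, tanh 0.292904) = (-0.798, 0.285)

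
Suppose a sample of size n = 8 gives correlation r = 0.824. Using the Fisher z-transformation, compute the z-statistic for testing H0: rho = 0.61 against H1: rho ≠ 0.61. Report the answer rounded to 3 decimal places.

1.029

z_r = atanh(0.824) = 1.169152,  z_0 = atanh(0.61) = 0.708921
SE = 1/√(n−3) = 1/√5 = 0.447214
z = (z_r − z_0)/SE = (1.169152 − 0.708921) / 0.447214 = 0.460231 / 0.447214 = 1.029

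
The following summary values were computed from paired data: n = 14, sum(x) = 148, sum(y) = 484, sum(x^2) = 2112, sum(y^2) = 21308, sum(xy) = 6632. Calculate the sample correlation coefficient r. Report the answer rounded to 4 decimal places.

S_xy = nΣxy − ΣxΣy = 14·6632 − 148·484 = 92848 − 71632 = 21216
S_xx = nΣx² − (Σx)² = 14·2112 − 148² = 29568 − 21904 = 7664
S_yy = nΣy² − (Σy)² = 14·21308 − 484² = 298312 − 234256 = 64056
r = S_xy / √(S_xx·S_yy) = 21216 / √(7664·64056) = 21216 / √490925184 = 21216 / 22156.8315 = 0.9575

0.9575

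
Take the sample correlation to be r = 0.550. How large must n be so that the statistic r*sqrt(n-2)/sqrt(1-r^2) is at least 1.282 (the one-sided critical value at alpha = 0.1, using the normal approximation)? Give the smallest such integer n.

r√(n−2)/√(1−r²) ≥ 1.282  ⇔  n−2 ≥ (1.282)²·(1−r²)/r²
(1−r²)/r² = (1−0.302500)/0.302500 = 2.3058
n ≥ 2 + 1.643524·2.3058 = 2 + 3.7896 = 5.7896
⌈5.7896⌉ = 6

6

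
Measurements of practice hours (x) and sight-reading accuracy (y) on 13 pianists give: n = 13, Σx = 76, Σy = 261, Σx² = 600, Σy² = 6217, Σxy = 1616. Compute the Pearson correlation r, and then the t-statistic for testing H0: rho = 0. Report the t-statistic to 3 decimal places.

0.788

S_xy = nΣxy − ΣxΣy = 13·1616 − 76·261 = 21008 − 19836 = 1172
S_xx = nΣx² − (Σx)² = 13·600 − 76² = 7800 − 5776 = 2024
S_yy = nΣy² − (Σy)² = 13·6217 − 261² = 80821 − 68121 = 12700
r = S_xy / √(S_xx·S_yy) = 1172 / √(2024·12700) = 1172 / √25704800 = 1172 / 5069.9901 = 0.2312
t = r·√(n−2)/√(1−r²) = 0.2312·√11 / √(1−0.053453) = 0.766804 / 0.972906 = 0.788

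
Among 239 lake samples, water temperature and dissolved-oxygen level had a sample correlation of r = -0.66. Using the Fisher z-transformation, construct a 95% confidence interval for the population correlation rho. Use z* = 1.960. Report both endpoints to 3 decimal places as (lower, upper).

z_r = atanh(-0.66) = -0.792814;  SE = 1/√(n−3) = 1/√236 = 0.065094
z-limits: -0.792814 ± 1.960·0.065094 = -0.792814 ± 0.127584 = [-0.920398, -0.665230]
ρ-limits: (tanh -0.920398, tanh -0.665230) = (-0.726, -0.582)

(-0.726, -0.582)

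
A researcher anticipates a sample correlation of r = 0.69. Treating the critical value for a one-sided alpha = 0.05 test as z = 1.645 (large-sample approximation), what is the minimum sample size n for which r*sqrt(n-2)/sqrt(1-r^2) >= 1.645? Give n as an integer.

r√(n−2)/√(1−r²) ≥ 1.645  ⇔  n−2 ≥ (1.645)²·(1−r²)/r²
(1−r²)/r² = (1−0.4761)/0.4761 = 1.1004
n ≥ 2 + 2.706025·1.1004 = 2 + 2.9777 = 4.9777
⌈4.9777⌉ = 5

5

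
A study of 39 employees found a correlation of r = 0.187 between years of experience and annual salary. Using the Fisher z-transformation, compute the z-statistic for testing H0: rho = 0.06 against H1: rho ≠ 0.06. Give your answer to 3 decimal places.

0.775

Fisher z: atanh(0.187) = 0.189227, atanh(0.06) = 0.060072
z = (z_r − z_0)·√(n−3) = (0.189227 − 0.060072)·√36 = 0.129155 · 6.000000 = 0.775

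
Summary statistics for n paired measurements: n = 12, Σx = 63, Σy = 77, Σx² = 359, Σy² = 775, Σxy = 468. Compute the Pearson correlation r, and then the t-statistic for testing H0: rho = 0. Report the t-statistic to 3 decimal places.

S_xy = nΣxy − ΣxΣy = 12·468 − 63·77 = 5616 − 4851 = 765
S_xx = nΣx² − (Σx)² = 12·359 − 63² = 4308 − 3969 = 339
S_yy = nΣy² − (Σy)² = 12·775 − 77² = 9300 − 5929 = 3371
r = S_xy / √(S_xx·S_yy) = 765 / √(339·3371) = 765 / √1142769 = 765 / 1069.0037 = 0.7156
t = r·√(n−2)/√(1−r²) = 0.7156·√10 / √(1−0.512083) = 2.262926 / 0.698511 = 3.240

3.240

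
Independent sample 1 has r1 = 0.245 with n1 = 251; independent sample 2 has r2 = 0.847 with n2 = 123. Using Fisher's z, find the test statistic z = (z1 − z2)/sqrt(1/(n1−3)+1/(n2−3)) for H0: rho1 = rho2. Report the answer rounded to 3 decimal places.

z1 = atanh(0.245) = 0.250087,  z2 = atanh(0.847) = 1.245440
SE = √(1/(n1−3) + 1/(n2−3)) = √(1/248 + 1/120) = √(0.0040323 + 0.0083333) = √0.0123656 = 0.111201
z = (z1 − z2)/SE = (0.250087 − 1.245440) / 0.111201 = -0.995353 / 0.111201 = -8.951

-8.951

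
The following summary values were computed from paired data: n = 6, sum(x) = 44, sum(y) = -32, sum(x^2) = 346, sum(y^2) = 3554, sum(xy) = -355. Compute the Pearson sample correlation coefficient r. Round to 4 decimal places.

-0.4283

Numerator: nΣxy − (Σx)(Σy) = 6·(-355) − (44)(-32) = -722
Denominator: √[(nΣx²−(Σx)²)(nΣy²−(Σy)²)]
  nΣx²−(Σx)² = 6·346 − 1936 = 140;  nΣy²−(Σy)² = 6·3554 − 1024 = 20300
  √(140·20300) = √2842000 = 1685.8232
r = -722 / 1685.8232 = -0.4283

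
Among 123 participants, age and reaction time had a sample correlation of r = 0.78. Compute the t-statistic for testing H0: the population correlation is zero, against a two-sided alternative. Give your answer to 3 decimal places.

13.711

1 − r² = 1 − 0.6084 = 0.3916;  √(1−r²) = 0.625780
√(n−2) = √121 = 11.000000
t = r·√(n−2)/√(1−r²) = 0.78 · 11.000000 / 0.625780 = 13.711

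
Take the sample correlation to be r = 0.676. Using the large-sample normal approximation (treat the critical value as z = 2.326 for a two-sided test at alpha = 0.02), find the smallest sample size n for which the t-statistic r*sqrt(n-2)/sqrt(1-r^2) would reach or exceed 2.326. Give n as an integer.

Need r·√(n−2)/√(1−r²) ≥ 2.326
√(n−2) ≥ 2.326·√(1−0.456976) / 0.676 = 2.326·0.736902 / 0.676 = 2.5356
n−2 ≥ 6.4293  ⇒  n ≥ 8.4293
Smallest integer n = 9

9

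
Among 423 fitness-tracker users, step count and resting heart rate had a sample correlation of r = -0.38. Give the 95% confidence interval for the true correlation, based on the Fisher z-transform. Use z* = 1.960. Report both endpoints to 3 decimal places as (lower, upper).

z_r = atanh(-0.38) = -0.400060;  SE = 1/√(n−3) = 1/√420 = 0.048795
z-limits: -0.400060 ± 1.960·0.048795 = -0.400060 ± 0.095638 = [-0.495698, -0.304422]
ρ-limits: (tanh -0.495698, tanh -0.304422) = (-0.459, -0.295)

(-0.459, -0.295)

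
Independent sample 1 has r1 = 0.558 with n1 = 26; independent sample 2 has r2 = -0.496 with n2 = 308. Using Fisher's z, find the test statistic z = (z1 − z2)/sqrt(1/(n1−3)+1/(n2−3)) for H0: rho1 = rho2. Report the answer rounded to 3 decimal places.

Fisher z-transforms: z1 = atanh(0.558) = 0.629924, z2 = atanh(-0.496) = -0.543987; difference d = 1.173911
Var(d) = 1/23 + 1/305 = 0.0434783 + 0.0032787 = 0.0467570
z = d/√Var(d) = 1.173911 / √0.0467570 = 1.173911 / 0.216234 = 5.429

5.429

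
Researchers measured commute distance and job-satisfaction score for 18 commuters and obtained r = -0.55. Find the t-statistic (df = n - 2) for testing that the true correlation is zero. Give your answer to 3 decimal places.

-2.634

t = r·√(n−2) / √(1−r²) with r = -0.55, n = 18
  = -0.55·√16 / √(1 − 0.3025)
  = -0.55·4.000000 / 0.835165
  = -2.200000 / 0.835165 = -2.634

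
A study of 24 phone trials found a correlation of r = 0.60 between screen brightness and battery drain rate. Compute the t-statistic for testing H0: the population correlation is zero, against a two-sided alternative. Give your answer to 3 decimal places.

3.518

t = r·√(n−2) / √(1−r²) with r = 0.60, n = 24
  = 0.60·√22 / √(1 − 0.3600)
  = 0.60·4.690416 / 0.800000
  = 2.814250 / 0.800000 = 3.518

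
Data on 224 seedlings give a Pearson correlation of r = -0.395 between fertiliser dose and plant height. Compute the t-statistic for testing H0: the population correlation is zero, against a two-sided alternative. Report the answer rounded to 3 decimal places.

-6.406

t = r·√(n−2) / √(1−r²) with r = -0.395, n = 224
  = -0.395·√222 / √(1 − 0.156025)
  = -0.395·14.899664 / 0.918681
  = -5.885367 / 0.918681 = -6.406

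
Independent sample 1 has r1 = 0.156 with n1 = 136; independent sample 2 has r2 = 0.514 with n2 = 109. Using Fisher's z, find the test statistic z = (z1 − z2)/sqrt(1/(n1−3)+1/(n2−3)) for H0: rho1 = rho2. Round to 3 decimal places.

z1 = atanh(0.156) = 0.157284,  z2 = atanh(0.514) = 0.568151
SE = √(1/(n1−3) + 1/(n2−3)) = √(1/133 + 1/106) = √(0.0075188 + 0.0094340) = √0.0169528 = 0.130203
z = (z1 − z2)/SE = (0.157284 − 0.568151) / 0.130203 = -0.410867 / 0.130203 = -3.156

-3.156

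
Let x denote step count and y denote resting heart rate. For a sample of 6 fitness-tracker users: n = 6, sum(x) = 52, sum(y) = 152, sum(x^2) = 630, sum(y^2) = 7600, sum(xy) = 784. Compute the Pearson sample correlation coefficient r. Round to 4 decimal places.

Numerator: nΣxy − (Σx)(Σy) = 6·784 − (52)(152) = -3200
Denominator: √[(nΣx²−(Σx)²)(nΣy²−(Σy)²)]
  nΣx²−(Σx)² = 6·630 − 2704 = 1076;  nΣy²−(Σy)² = 6·7600 − 23104 = 22496
  √(1076·22496) = √24205696 = 4919.9285
r = -3200 / 4919.9285 = -0.6504

-0.6504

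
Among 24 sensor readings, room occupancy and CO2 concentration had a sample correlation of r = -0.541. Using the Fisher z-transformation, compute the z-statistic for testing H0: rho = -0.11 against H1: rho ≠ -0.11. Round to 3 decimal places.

z_r = atanh(-0.541) = -0.605568,  z_0 = atanh(-0.11) = -0.110447
SE = 1/√(n−3) = 1/√21 = 0.218218
z = (z_r − z_0)/SE = (-0.605568 − (-0.110447)) / 0.218218 = -0.495121 / 0.218218 = -2.269

-2.269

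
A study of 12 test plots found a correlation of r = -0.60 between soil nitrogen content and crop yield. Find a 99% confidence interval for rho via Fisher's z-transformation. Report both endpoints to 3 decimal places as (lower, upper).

z_r = atanh(-0.60) = -0.693147;  SE = 1/√(n−3) = 1/√9 = 0.333333
z-limits: -0.693147 ± 2.576·0.333333 = -0.693147 ± 0.858666 = [-1.551813, 0.165519]
ρ-limits: (tanh -1.551813, tanh 0.165519) = (-0.914, 0.164)

(-0.914, 0.164)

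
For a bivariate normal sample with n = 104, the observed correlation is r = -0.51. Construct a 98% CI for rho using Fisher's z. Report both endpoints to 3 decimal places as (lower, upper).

(-0.661, -0.320)

z_r = atanh(-0.51) = -0.562730;  SE = 1/√(n−3) = 1/√101 = 0.099504
z-limits: -0.562730 ± 2.326·0.099504 = -0.562730 ± 0.231446 = [-0.794176, -0.331284]
ρ-limits: (tanh -0.794176, tanh -0.331284) = (-0.661, -0.320)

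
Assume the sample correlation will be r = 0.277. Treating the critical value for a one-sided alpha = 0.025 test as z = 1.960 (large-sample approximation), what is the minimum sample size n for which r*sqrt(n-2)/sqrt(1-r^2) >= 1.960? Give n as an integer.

49

r√(n−2)/√(1−r²) ≥ 1.960  ⇔  n−2 ≥ (1.960)²·(1−r²)/r²
(1−r²)/r² = (1−0.076729)/0.076729 = 12.0329
n ≥ 2 + 3.8416·12.0329 = 2 + 46.2256 = 48.2256
⌈48.2256⌉ = 49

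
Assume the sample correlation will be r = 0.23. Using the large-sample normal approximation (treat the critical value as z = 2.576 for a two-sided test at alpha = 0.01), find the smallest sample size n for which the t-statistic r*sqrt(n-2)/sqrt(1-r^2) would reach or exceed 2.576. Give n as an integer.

r√(n−2)/√(1−r²) ≥ 2.576  ⇔  n−2 ≥ (2.576)²·(1−r²)/r²
(1−r²)/r² = (1−0.0529)/0.0529 = 17.9036
n ≥ 2 + 6.635776·17.9036 = 2 + 118.8043 = 120.8043
⌈120.8043⌉ = 121

121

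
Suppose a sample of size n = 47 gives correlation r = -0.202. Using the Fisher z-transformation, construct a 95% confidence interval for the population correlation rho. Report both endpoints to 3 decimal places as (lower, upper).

(-0.462, 0.090)

Fisher z: z_r = atanh(r) = ½·ln((1+(-0.202))/(1−(-0.202))) = -0.204817
SE(z) = 1/√(n−3) = 1/√44 = 0.150756
95% ⇒ z* = 1.960; margin = 1.960·0.150756 = 0.295482
CI on z-scale: (-0.500299, 0.090665)
Back-transform: tanh(-0.500299) = -0.462352, tanh(0.090665) = 0.090417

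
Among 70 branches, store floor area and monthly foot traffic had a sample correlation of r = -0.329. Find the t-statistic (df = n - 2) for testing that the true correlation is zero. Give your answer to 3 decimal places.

t = r·√(n−2) / √(1−r²) with r = -0.329, n = 70
  = -0.329·√68 / √(1 − 0.108241)
  = -0.329·8.246211 / 0.944330
  = -2.713003 / 0.944330 = -2.873

-2.873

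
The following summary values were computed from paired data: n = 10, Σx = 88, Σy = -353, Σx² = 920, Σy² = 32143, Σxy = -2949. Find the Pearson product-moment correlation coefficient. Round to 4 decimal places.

0.0930

Numerator: nΣxy − (Σx)(Σy) = 10·(-2949) − (88)(-353) = 1574
Denominator: √[(nΣx²−(Σx)²)(nΣy²−(Σy)²)]
  nΣx²−(Σx)² = 10·920 − 7744 = 1456;  nΣy²−(Σy)² = 10·32143 − 124609 = 196821
  √(1456·196821) = √286571376 = 16928.4192
r = 1574 / 16928.4192 = 0.0930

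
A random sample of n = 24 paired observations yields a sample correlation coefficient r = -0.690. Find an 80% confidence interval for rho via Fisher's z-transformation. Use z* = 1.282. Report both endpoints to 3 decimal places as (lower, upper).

(-0.810, -0.514)

Fisher z: z_r = atanh(r) = ½·ln((1+(-0.690))/(1−(-0.690))) = -0.847956
SE(z) = 1/√(n−3) = 1/√21 = 0.218218
80% ⇒ z* = 1.282; margin = 1.282·0.218218 = 0.279755
CI on z-scale: (-1.127711, -0.568201)
Back-transform: tanh(-1.127711) = -0.810234, tanh(-0.568201) = -0.514037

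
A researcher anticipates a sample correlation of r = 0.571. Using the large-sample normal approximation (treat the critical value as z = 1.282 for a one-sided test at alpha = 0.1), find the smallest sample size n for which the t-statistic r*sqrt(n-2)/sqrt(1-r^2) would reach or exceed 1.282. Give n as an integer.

6

r√(n−2)/√(1−r²) ≥ 1.282  ⇔  n−2 ≥ (1.282)²·(1−r²)/r²
(1−r²)/r² = (1−0.326041)/0.326041 = 2.0671
n ≥ 2 + 1.643524·2.0671 = 2 + 3.3973 = 5.3973
⌈5.3973⌉ = 6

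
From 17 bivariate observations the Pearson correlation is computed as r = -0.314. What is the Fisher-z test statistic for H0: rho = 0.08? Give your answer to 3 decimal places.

-1.516

z_r = atanh(-0.314) = -0.324977,  z_0 = atanh(0.08) = 0.080171
SE = 1/√(n−3) = 1/√14 = 0.267261
z = (z_r − z_0)/SE = (-0.324977 − 0.080171) / 0.267261 = -0.405148 / 0.267261 = -1.516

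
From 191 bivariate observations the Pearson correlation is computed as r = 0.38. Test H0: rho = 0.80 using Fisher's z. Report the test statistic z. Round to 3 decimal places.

z_r = atanh(0.38) = 0.400060,  z_0 = atanh(0.80) = 1.098612
SE = 1/√(n−3) = 1/√188 = 0.072932
z = (z_r − z_0)/SE = (0.400060 − 1.098612) / 0.072932 = -0.698552 / 0.072932 = -9.578

-9.578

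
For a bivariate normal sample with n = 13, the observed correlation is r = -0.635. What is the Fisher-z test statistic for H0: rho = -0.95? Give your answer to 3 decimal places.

z_r = atanh(-0.635) = -0.749750,  z_0 = atanh(-0.95) = -1.831781
SE = 1/√(n−3) = 1/√10 = 0.316228
z = (z_r − z_0)/SE = (-0.749750 − (-1.831781)) / 0.316228 = 1.082031 / 0.316228 = 3.422

3.422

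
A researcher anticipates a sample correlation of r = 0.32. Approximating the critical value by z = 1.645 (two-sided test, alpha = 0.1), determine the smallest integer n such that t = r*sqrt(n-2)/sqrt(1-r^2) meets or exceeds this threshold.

26

r√(n−2)/√(1−r²) ≥ 1.645  ⇔  n−2 ≥ (1.645)²·(1−r²)/r²
(1−r²)/r² = (1−0.1024)/0.1024 = 8.7656
n ≥ 2 + 2.706025·8.7656 = 2 + 23.7199 = 25.7199
⌈25.7199⌉ = 26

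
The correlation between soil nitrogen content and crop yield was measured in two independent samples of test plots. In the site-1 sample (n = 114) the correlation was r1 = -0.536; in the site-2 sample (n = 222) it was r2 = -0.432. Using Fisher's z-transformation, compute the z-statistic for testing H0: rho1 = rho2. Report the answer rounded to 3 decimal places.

Fisher z-transforms: z1 = atanh(-0.536) = -0.598526, z2 = atanh(-0.432) = -0.462353; difference d = -0.136173
Var(d) = 1/111 + 1/219 = 0.0090090 + 0.0045662 = 0.0135752
z = d/√Var(d) = -0.136173 / √0.0135752 = -0.136173 / 0.116513 = -1.169

-1.169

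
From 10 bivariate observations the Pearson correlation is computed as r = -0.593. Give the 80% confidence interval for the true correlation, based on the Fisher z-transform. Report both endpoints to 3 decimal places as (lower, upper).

Fisher z: z_r = atanh(r) = ½·ln((1+(-0.593))/(1−(-0.593))) = -0.682281
SE(z) = 1/√(n−3) = 1/√7 = 0.377964
80% ⇒ z* = 1.282; margin = 1.282·0.377964 = 0.484550
CI on z-scale: (-1.166831, -0.197731)
Back-transform: tanh(-1.166831) = -0.823254, tanh(-0.197731) = -0.195194

(-0.823, -0.195)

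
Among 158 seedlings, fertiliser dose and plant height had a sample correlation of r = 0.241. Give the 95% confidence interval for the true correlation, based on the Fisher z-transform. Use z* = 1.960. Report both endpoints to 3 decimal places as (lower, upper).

(0.088, 0.383)

Fisher z: z_r = atanh(r) = ½·ln((1+0.241)/(1−0.241)) = 0.245836
SE(z) = 1/√(n−3) = 1/√155 = 0.080322
95% ⇒ z* = 1.960; margin = 1.960·0.080322 = 0.157431
CI on z-scale: (0.088405, 0.403267)
Back-transform: tanh(0.088405) = 0.088175, tanh(0.403267) = 0.382741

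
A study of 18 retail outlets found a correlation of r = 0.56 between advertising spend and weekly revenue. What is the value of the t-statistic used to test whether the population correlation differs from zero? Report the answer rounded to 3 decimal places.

2.704

t = r·√(n−2) / √(1−r²) with r = 0.56, n = 18
  = 0.56·√16 / √(1 − 0.3136)
  = 0.56·4.000000 / 0.828493
  = 2.240000 / 0.828493 = 2.704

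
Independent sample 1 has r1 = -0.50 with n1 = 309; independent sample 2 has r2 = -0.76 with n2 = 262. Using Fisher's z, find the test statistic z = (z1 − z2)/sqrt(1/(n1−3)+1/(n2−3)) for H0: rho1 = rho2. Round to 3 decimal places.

Fisher z-transforms: z1 = atanh(-0.50) = -0.549306, z2 = atanh(-0.76) = -0.996215; difference d = 0.446909
Var(d) = 1/306 + 1/259 = 0.0032680 + 0.0038610 = 0.0071290
z = d/√Var(d) = 0.446909 / √0.0071290 = 0.446909 / 0.084433 = 5.293

5.293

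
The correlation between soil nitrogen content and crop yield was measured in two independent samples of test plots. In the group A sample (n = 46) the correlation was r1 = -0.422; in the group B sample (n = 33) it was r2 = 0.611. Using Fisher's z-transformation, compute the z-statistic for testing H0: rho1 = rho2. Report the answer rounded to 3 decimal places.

-4.879

z1 = atanh(-0.422) = -0.450123,  z2 = atanh(0.611) = 0.710516
SE = √(1/(n1−3) + 1/(n2−3)) = √(1/43 + 1/30) = √(0.0232558 + 0.0333333) = √0.0565891 = 0.237885
z = (z1 − z2)/SE = (-0.450123 − 0.710516) / 0.237885 = -1.160639 / 0.237885 = -4.879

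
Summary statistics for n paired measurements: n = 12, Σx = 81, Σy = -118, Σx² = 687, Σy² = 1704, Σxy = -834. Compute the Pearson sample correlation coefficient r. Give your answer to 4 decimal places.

-0.1358

S_xy = nΣxy − ΣxΣy = 12·(-834) − 81·(-118) = -10008 − (-9558) = -450
S_xx = nΣx² − (Σx)² = 12·687 − 81² = 8244 − 6561 = 1683
S_yy = nΣy² − (Σy)² = 12·1704 − (-118)² = 20448 − 13924 = 6524
r = S_xy / √(S_xx·S_yy) = -450 / √(1683·6524) = -450 / √10979892 = -450 / 3313.5920 = -0.1358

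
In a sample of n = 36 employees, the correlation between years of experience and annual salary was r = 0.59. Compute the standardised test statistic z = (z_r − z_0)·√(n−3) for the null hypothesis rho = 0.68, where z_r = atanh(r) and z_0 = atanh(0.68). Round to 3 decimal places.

Fisher z: atanh(0.59) = 0.677666, atanh(0.68) = 0.829114
z = (z_r − z_0)·√(n−3) = (0.677666 − 0.829114)·√33 = -0.151448 · 5.744563 = -0.870

-0.870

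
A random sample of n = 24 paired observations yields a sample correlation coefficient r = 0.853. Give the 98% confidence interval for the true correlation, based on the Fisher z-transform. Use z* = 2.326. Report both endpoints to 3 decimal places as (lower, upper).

Fisher z: z_r = atanh(r) = ½·ln((1+0.853)/(1−0.853)) = 1.267064
SE(z) = 1/√(n−3) = 1/√21 = 0.218218
98% ⇒ z* = 2.326; margin = 2.326·0.218218 = 0.507575
CI on z-scale: (0.759489, 1.774639)
Back-transform: tanh(0.759489) = 0.640776, tanh(1.774639) = 0.944116

(0.641, 0.944)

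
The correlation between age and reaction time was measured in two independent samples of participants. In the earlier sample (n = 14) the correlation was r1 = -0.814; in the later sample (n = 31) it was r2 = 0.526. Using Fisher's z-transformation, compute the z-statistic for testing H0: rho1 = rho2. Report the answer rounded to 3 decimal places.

z1 = atanh(-0.814) = -1.138771,  z2 = atanh(0.526) = 0.584599
SE = √(1/(n1−3) + 1/(n2−3)) = √(1/11 + 1/28) = √(0.0909091 + 0.0357143) = √0.1266234 = 0.355842
z = (z1 − z2)/SE = (-1.138771 − 0.584599) / 0.355842 = -1.723370 / 0.355842 = -4.843

-4.843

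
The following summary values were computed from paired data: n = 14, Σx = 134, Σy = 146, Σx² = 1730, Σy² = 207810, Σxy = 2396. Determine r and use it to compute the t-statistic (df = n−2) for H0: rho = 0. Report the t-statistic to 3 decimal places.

Numerator: nΣxy − (Σx)(Σy) = 14·2396 − (134)(146) = 13980
Denominator: √[(nΣx²−(Σx)²)(nΣy²−(Σy)²)]
  nΣx²−(Σx)² = 14·1730 − 17956 = 6264;  nΣy²−(Σy)² = 14·207810 − 21316 = 2888024
  √(6264·2888024) = √18090582336 = 134501.2354
r = 13980 / 134501.2354 = 0.1039
t = r·√(n−2)/√(1−r²) = 0.1039·√12 / √(1−0.010795) = 0.359920 / 0.994588 = 0.362

0.362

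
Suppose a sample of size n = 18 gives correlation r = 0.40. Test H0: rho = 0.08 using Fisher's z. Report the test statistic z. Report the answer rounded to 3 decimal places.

z_r = atanh(0.40) = 0.423649,  z_0 = atanh(0.08) = 0.080171
SE = 1/√(n−3) = 1/√15 = 0.258199
z = (z_r − z_0)/SE = (0.423649 − 0.080171) / 0.258199 = 0.343478 / 0.258199 = 1.330

1.330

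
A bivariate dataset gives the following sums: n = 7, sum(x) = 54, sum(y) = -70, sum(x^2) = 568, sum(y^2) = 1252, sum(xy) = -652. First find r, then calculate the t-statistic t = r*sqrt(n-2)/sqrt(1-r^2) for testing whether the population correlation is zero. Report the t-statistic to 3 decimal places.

Numerator: nΣxy − (Σx)(Σy) = 7·(-652) − (54)(-70) = -784
Denominator: √[(nΣx²−(Σx)²)(nΣy²−(Σy)²)]
  nΣx²−(Σx)² = 7·568 − 2916 = 1060;  nΣy²−(Σy)² = 7·1252 − 4900 = 3864
  √(1060·3864) = √4095840 = 2023.8182
r = -784 / 2023.8182 = -0.3874
t = r·√(n−2)/√(1−r²) = -0.3874·√5 / √(1−0.150079) = -0.866253 / 0.921912 = -0.940

-0.940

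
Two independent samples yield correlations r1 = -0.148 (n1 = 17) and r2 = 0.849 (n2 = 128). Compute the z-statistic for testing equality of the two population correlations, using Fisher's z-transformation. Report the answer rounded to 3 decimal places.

z1 = atanh(-0.148) = -0.149095,  z2 = atanh(0.849) = 1.252560
SE = √(1/(n1−3) + 1/(n2−3)) = √(1/14 + 1/125) = √(0.0714286 + 0.0080000) = √0.0794286 = 0.281831
z = (z1 − z2)/SE = (-0.149095 − 1.252560) / 0.281831 = -1.401655 / 0.281831 = -4.973

-4.973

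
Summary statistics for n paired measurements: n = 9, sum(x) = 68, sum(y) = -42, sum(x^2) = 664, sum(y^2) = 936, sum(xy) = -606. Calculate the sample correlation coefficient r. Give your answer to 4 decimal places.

-0.8658

Numerator: nΣxy − (Σx)(Σy) = 9·(-606) − (68)(-42) = -2598
Denominator: √[(nΣx²−(Σx)²)(nΣy²−(Σy)²)]
  nΣx²−(Σx)² = 9·664 − 4624 = 1352;  nΣy²−(Σy)² = 9·936 − 1764 = 6660
  √(1352·6660) = √9004320 = 3000.7199
r = -2598 / 3000.7199 = -0.8658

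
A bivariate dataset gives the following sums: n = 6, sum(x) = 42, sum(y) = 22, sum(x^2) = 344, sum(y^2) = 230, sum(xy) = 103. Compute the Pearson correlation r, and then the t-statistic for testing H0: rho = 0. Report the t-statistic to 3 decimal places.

S_xy = nΣxy − ΣxΣy = 6·103 − 42·22 = 618 − 924 = -306
S_xx = nΣx² − (Σx)² = 6·344 − 42² = 2064 − 1764 = 300
S_yy = nΣy² − (Σy)² = 6·230 − 22² = 1380 − 484 = 896
r = S_xy / √(S_xx·S_yy) = -306 / √(300·896) = -306 / √268800 = -306 / 518.4593 = -0.5902
t = r·√(n−2)/√(1−r²) = -0.5902·√4 / √(1−0.348336) = -1.180400 / 0.807257 = -1.462

-1.462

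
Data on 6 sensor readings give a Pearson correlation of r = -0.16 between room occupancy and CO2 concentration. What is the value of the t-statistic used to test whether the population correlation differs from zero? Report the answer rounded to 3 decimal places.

1 − r² = 1 − 0.0256 = 0.9744;  √(1−r²) = 0.987117
√(n−2) = √4 = 2.000000
t = r·√(n−2)/√(1−r²) = -0.16 · 2.000000 / 0.987117 = -0.324

-0.324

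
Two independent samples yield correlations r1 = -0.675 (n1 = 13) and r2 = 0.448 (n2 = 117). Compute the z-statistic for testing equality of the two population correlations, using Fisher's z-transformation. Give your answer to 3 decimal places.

Fisher z-transforms: z1 = atanh(-0.675) = -0.819872, z2 = atanh(0.448) = 0.482195; difference d = -1.302067
Var(d) = 1/10 + 1/114 = 0.1000000 + 0.0087719 = 0.1087719
z = d/√Var(d) = -1.302067 / √0.1087719 = -1.302067 / 0.329806 = -3.948

-3.948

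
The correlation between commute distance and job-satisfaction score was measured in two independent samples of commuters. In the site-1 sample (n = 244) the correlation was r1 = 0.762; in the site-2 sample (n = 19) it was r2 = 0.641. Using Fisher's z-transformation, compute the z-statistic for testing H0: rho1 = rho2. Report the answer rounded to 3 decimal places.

0.934

z1 = atanh(0.762) = 1.000967,  z2 = atanh(0.641) = 0.759869
SE = √(1/(n1−3) + 1/(n2−3)) = √(1/241 + 1/16) = √(0.0041494 + 0.0625000) = √0.0666494 = 0.258165
z = (z1 − z2)/SE = (1.000967 − 0.759869) / 0.258165 = 0.241098 / 0.258165 = 0.934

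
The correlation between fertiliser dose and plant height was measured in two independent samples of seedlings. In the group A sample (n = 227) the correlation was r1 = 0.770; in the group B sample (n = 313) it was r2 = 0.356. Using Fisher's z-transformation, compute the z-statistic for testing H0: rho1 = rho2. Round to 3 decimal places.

Fisher z-transforms: z1 = atanh(0.770) = 1.020328, z2 = atanh(0.356) = 0.372298; difference d = 0.648030
Var(d) = 1/224 + 1/310 = 0.0044643 + 0.0032258 = 0.0076901
z = d/√Var(d) = 0.648030 / √0.0076901 = 0.648030 / 0.087693 = 7.390

7.390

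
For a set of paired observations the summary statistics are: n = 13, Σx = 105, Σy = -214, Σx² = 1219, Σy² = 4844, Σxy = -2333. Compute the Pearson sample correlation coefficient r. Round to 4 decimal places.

S_xy = nΣxy − ΣxΣy = 13·(-2333) − 105·(-214) = -30329 − (-22470) = -7859
S_xx = nΣx² − (Σx)² = 13·1219 − 105² = 15847 − 11025 = 4822
S_yy = nΣy² − (Σy)² = 13·4844 − (-214)² = 62972 − 45796 = 17176
r = S_xy / √(S_xx·S_yy) = -7859 / √(4822·17176) = -7859 / √82822672 = -7859 / 9100.6962 = -0.8636

-0.8636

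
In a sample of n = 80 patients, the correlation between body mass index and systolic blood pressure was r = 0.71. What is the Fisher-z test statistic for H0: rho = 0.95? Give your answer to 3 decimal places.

Fisher z: atanh(0.71) = 0.887184, atanh(0.95) = 1.831781
z = (z_r − z_0)·√(n−3) = (0.887184 − 1.831781)·√77 = -0.944597 · 8.774964 = -8.289

-8.289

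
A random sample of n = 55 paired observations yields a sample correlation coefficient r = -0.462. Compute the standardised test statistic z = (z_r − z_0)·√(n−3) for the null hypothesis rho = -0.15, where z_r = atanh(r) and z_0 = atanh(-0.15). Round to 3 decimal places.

-2.515

Fisher z: atanh(-0.462) = -0.499851, atanh(-0.15) = -0.151140
z = (z_r − z_0)·√(n−3) = (-0.499851 − (-0.151140))·√52 = -0.348711 · 7.211103 = -2.515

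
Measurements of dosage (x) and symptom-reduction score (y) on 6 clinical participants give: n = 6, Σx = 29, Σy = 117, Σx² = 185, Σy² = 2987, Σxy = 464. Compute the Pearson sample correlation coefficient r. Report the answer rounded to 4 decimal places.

-0.5707

Numerator: nΣxy − (Σx)(Σy) = 6·464 − (29)(117) = -609
Denominator: √[(nΣx²−(Σx)²)(nΣy²−(Σy)²)]
  nΣx²−(Σx)² = 6·185 − 841 = 269;  nΣy²−(Σy)² = 6·2987 − 13689 = 4233
  √(269·4233) = √1138677 = 1067.0881
r = -609 / 1067.0881 = -0.5707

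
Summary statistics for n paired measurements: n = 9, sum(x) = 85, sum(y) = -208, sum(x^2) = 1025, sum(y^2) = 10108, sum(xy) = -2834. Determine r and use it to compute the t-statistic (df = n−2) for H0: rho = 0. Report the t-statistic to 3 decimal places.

S_xy = nΣxy − ΣxΣy = 9·(-2834) − 85·(-208) = -25506 − (-17680) = -7826
S_xx = nΣx² − (Σx)² = 9·1025 − 85² = 9225 − 7225 = 2000
S_yy = nΣy² − (Σy)² = 9·10108 − (-208)² = 90972 − 43264 = 47708
r = S_xy / √(S_xx·S_yy) = -7826 / √(2000·47708) = -7826 / √95416000 = -7826 / 9768.1114 = -0.8012
t = r·√(n−2)/√(1−r²) = -0.8012·√7 / √(1−0.641921) = -2.119776 / 0.598397 = -3.542

-3.542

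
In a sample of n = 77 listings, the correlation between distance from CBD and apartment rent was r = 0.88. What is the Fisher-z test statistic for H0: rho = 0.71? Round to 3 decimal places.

z_r = atanh(0.88) = 1.375768,  z_0 = atanh(0.71) = 0.887184
SE = 1/√(n−3) = 1/√74 = 0.116248
z = (z_r − z_0)/SE = (1.375768 − 0.887184) / 0.116248 = 0.488584 / 0.116248 = 4.203

4.203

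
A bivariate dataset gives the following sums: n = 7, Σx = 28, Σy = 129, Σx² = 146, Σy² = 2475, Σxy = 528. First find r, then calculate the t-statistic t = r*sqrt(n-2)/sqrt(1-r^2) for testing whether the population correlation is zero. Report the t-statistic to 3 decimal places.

0.476

S_xy = nΣxy − ΣxΣy = 7·528 − 28·129 = 3696 − 3612 = 84
S_xx = nΣx² − (Σx)² = 7·146 − 28² = 1022 − 784 = 238
S_yy = nΣy² − (Σy)² = 7·2475 − 129² = 17325 − 16641 = 684
r = S_xy / √(S_xx·S_yy) = 84 / √(238·684) = 84 / √162792 = 84 / 403.4749 = 0.2082
t = r·√(n−2)/√(1−r²) = 0.2082·√5 / √(1−0.043347) = 0.465549 / 0.978086 = 0.476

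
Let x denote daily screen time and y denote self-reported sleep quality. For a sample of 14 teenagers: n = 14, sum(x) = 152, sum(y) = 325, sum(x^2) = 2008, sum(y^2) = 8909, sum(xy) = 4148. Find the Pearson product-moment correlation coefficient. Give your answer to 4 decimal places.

Numerator: nΣxy − (Σx)(Σy) = 14·4148 − (152)(325) = 8672
Denominator: √[(nΣx²−(Σx)²)(nΣy²−(Σy)²)]
  nΣx²−(Σx)² = 14·2008 − 23104 = 5008;  nΣy²−(Σy)² = 14·8909 − 105625 = 19101
  √(5008·19101) = √95657808 = 9780.4810
r = 8672 / 9780.4810 = 0.8867

0.8867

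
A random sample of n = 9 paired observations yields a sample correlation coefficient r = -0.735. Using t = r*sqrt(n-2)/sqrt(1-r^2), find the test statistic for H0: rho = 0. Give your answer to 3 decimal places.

1 − r² = 1 − 0.540225 = 0.459775;  √(1−r²) = 0.678067
√(n−2) = √7 = 2.645751
t = r·√(n−2)/√(1−r²) = -0.735 · 2.645751 / 0.678067 = -2.868

-2.868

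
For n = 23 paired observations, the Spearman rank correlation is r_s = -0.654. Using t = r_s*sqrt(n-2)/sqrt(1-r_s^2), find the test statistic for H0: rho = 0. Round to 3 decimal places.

-3.962

t = r_s·√(n−2) / √(1−r_s²) with r_s = -0.654, n = 23
  = -0.654·√21 / √(1 − 0.427716)
  = -0.654·4.582576 / 0.756495
  = -2.997005 / 0.756495 = -3.962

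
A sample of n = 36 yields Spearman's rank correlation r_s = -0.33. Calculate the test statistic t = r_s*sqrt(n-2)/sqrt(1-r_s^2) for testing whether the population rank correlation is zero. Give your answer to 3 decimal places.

-2.038

t = r_s·√(n−2) / √(1−r_s²) with r_s = -0.33, n = 36
  = -0.33·√34 / √(1 − 0.1089)
  = -0.33·5.830952 / 0.943981
  = -1.924214 / 0.943981 = -2.038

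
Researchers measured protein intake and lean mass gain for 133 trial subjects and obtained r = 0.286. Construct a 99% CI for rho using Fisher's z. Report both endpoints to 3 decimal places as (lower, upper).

z_r = atanh(0.286) = 0.294204;  SE = 1/√(n−3) = 1/√130 = 0.087706
z-limits: 0.294204 ± 2.576·0.087706 = 0.294204 ± 0.225931 = [0.068273, 0.520135]
ρ-limits: (tanh 0.068273, tanh 0.520135) = (0.068, 0.478)

(0.068, 0.478)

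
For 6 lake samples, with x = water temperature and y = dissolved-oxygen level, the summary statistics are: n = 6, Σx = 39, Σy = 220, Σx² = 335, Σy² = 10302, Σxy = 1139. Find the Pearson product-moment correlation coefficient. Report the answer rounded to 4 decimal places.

S_xy = nΣxy − ΣxΣy = 6·1139 − 39·220 = 6834 − 8580 = -1746
S_xx = nΣx² − (Σx)² = 6·335 − 39² = 2010 − 1521 = 489
S_yy = nΣy² − (Σy)² = 6·10302 − 220² = 61812 − 48400 = 13412
r = S_xy / √(S_xx·S_yy) = -1746 / √(489·13412) = -1746 / √6558468 = -1746 / 2560.9506 = -0.6818

-0.6818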